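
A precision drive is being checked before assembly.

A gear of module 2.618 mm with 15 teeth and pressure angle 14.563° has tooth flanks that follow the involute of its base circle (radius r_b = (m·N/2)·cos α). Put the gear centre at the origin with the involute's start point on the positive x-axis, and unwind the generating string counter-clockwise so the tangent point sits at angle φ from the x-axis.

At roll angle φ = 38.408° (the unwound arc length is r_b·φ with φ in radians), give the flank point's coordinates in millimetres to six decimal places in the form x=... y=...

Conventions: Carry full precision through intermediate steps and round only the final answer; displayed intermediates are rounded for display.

topology: single-mesh involute geometry — m = 2.618, N = 15
pitch radius r_p = m·N/2 = 2.618·15/2 = 19.635000
base radius r_b = r_p·cos α = 19.635000·cos 14.563° = 19.004162
roll angle φ = 38.408° = 0.67034606 rad
x = r_b·(cos φ + φ·sin φ) = 22.806211
y = r_b·(sin φ − φ·cos φ) = 1.823820

x=22.806211 y=1.823820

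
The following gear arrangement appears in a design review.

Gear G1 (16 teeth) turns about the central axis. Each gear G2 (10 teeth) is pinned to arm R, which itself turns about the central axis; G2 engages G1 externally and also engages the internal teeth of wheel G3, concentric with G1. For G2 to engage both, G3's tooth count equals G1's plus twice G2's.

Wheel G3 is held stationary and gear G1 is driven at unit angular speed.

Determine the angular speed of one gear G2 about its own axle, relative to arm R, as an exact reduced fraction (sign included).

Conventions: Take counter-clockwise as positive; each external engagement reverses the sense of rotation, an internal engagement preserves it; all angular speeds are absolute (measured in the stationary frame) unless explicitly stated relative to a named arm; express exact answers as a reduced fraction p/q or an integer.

planetary set (16T centre, 10T on arm, 36T internal) — Willis relation
ring teeth: 16 + 2·10 = 36
16(ω_sun−ω_arm) = −36(ω_ring−ω_arm),  ω_ring = 0, ω_sun = 1
16(1−ω_arm) = −36(0−ω_arm)  ⇒  52·ω_arm = 16  ⇒  ω_arm = 4/13
sun–planet mesh: 16·(1−4/13) = −10·(ω_p−ω_arm)  ⇒  ω_p−ω_arm = -72/65
exact speed ratio = -72/65

-72/65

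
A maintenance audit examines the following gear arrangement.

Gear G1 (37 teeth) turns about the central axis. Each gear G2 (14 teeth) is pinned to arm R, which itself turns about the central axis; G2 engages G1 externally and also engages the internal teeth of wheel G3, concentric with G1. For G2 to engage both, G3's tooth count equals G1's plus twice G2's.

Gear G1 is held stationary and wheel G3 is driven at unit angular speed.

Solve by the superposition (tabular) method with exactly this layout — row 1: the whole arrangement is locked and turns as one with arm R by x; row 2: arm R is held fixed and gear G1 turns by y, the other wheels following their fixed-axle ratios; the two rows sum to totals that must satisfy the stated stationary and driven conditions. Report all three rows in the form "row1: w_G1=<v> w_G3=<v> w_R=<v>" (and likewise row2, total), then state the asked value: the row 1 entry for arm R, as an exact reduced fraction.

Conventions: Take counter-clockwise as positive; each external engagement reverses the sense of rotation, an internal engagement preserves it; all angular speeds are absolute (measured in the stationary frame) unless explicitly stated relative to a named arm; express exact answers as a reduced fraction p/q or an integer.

topology: planetary set — G1 37T / G2 14T / G3 65T, arm = carrier (Willis)
superposition row 1 [locked train]: every member turns x
superposition row 2 [arm held]: sun y, ring −(37/65)·y, arm 0
boundary: total ω_sun = x + y = 0 and total ω_ring = x − (37/65)·y = 1  ⇒  y = -65/102, x = 65/102
row 2 ring = −(37/65)·(-65/102) = 37/102
totals (row 1 + row 2): sun 65/102 + (-65/102) = 0, ring 65/102 + 37/102 = 1, arm 65/102 + 0 = 65/102
asked cell (row1, arm) = 65/102

row1: w_G1=65/102 w_G3=65/102 w_R=65/102
row2: w_G1=-65/102 w_G3=37/102 w_R=0
total: w_G1=0 w_G3=1 w_R=65/102
asked value: 65/102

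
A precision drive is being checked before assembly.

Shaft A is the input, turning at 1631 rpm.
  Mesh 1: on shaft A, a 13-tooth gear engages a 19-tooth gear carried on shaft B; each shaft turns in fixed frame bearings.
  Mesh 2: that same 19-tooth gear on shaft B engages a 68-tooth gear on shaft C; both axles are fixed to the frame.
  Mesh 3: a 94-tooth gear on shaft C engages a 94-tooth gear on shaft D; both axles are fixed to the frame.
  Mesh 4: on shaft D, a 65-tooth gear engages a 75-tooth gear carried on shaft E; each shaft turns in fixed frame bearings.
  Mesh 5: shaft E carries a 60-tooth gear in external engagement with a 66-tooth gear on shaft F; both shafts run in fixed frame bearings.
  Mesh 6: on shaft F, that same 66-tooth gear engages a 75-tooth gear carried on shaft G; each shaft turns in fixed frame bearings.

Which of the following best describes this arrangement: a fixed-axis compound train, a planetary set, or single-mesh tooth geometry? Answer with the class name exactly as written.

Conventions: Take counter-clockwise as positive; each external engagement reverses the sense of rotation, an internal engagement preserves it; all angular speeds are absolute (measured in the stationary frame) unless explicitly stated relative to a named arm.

topology: fixed-axis compound train — 6 meshes, A→G
classification: fixed-axis compound train

fixed-axis compound train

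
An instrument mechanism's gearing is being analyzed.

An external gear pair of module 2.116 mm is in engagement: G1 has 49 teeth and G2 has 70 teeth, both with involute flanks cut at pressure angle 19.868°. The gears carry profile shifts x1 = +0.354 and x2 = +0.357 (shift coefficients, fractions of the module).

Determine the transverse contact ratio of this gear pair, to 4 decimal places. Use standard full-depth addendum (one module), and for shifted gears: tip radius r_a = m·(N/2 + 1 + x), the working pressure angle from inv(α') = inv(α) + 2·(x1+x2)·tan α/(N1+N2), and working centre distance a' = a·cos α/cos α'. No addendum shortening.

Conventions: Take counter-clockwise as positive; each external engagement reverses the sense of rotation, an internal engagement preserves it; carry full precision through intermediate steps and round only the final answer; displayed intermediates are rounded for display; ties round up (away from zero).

class = single-mesh tooth geometry [involute pair 49T × 70T, m = 2.116]
base radii: r_b1 = 48.756265, r_b2 = 69.651807
tip radii: r_a1 = 54.707064, r_a2 = 76.931412
inv(α') = inv(19.868°) + 2·(+0.354+0.357)·tan α/(49+70) = 0.01891951  ⇒  α' = 21.59364°
a' = a·cos α / cos α' = 125.9020·cos 19.868°/cos 21.59364° = 127.345522
action lengths: √(r_a1²−r_b1²) = 24.813091, √(r_a2²−r_b2²) = 32.666006
base pitch p_b = π·m·cos α = 6.251932
CR = (24.813091 + 32.666006 − 127.345522·sin 21.59364°)/6.251932 = 1.697590
contact ratio ≈ 1.6976

1.6976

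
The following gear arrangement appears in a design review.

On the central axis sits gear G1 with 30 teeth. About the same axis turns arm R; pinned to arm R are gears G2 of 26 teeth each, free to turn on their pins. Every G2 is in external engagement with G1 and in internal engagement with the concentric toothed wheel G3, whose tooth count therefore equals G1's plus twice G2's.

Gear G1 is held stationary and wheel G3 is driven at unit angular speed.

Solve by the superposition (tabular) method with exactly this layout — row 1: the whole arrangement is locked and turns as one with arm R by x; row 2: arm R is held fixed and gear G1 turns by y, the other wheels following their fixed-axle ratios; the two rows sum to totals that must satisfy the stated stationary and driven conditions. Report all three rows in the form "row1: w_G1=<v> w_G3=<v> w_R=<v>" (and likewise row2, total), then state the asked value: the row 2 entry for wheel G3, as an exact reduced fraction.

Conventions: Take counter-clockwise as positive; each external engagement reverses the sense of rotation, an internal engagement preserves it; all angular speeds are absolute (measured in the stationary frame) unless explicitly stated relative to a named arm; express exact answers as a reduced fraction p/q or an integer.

planetary set (30T centre, 26T on arm, 82T internal) — Willis relation
row 1 — lock + rotate with arm: ω_sun = ω_ring = ω_arm = x
row 2 (arm held, sun turns y): ω_ring = −(30/82)·y, ω_arm = 0
boundary: total ω_sun = x + y = 0 and total ω_ring = x − (30/82)·y = 1  ⇒  y = -41/56, x = 41/56
row 2 ring = −(30/82)·(-41/56) = 15/56
totals (row 1 + row 2): sun 41/56 + (-41/56) = 0, ring 41/56 + 15/56 = 1, arm 41/56 + 0 = 41/56
asked cell (row2, ring) = 15/56

row1: w_G1=41/56 w_G3=41/56 w_R=41/56
row2: w_G1=-41/56 w_G3=15/56 w_R=0
total: w_G1=0 w_G3=1 w_R=41/56
asked value: 15/56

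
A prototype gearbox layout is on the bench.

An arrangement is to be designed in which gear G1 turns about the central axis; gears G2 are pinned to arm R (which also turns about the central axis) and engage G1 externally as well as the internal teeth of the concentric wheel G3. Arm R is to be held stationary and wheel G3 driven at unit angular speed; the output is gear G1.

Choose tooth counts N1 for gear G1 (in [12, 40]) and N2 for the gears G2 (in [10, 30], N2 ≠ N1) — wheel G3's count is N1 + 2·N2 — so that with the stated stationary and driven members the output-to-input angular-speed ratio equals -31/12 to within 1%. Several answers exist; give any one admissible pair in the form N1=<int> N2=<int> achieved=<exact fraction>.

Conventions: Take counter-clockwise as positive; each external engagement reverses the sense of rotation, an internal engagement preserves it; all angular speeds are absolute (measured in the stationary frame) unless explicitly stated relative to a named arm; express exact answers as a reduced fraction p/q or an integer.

design class (target -31/12): planetary set
Willis with ω_arm = 0: ω_sun/ω_ring = −N3/N1; set equal to -31/12  ⇒  N3/N1 = −(-31/12) = 31/12
N3 = N1 + 2·N2  ⇒  N2/N1 = (N3/N1 − 1)/2 = (31/12 − 1)/2 = 19/24
smallest multiple with N1 ≥ 12 and N2 ≥ 10: k = 1  ⇒  N1 = 1·24 = 24, N2 = 1·19 = 19 (N1 ≤ 40, N2 ≤ 30, N2 ≠ N1 ✓), N3 = 24 + 2·19 = 62
check: −N3/N1 with N1 = 24, N3 = 62 gives -31/12; |achieved − target| = 0 ≤ 31/1200 ✓

N1=24 N2=19 achieved=-31/12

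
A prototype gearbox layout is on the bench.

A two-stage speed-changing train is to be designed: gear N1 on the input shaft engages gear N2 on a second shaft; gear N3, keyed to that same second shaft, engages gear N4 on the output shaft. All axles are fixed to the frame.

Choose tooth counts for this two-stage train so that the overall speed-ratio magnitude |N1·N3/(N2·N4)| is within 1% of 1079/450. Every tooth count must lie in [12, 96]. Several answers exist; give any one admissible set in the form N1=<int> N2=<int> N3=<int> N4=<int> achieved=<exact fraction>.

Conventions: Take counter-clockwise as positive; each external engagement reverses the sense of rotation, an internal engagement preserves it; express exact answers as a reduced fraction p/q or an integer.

topology: fixed-axis compound train — 2 stages, target 1079/450
target = 1079/450 in lowest terms: an exact hit needs N1·N3 = k·1079 and N2·N4 = k·450 for one integer k, every count in [12, 96]; additionally prefer no 1:1 stage (N1 ≠ N2, N3 ≠ N4)
k = 1: N1·N3 = 1079 = 13·83, N2·N4 = 450 = 15·30
achieved = 13·83/(15·30) = 1079/450; |achieved − target| = 0 ≤ 1079/45000 ✓

N1=13 N2=15 N3=83 N4=30 achieved=1079/450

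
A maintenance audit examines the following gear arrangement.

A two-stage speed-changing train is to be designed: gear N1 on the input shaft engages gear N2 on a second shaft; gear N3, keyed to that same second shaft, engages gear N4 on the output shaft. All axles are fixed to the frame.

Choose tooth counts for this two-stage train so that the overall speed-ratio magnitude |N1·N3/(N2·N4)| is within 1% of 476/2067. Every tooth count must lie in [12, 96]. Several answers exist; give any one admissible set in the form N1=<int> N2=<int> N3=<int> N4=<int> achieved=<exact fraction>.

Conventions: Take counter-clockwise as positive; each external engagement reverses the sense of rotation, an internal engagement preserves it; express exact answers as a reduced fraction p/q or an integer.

N1=14 N2=39 N3=34 N4=53 achieved=476/2067

class = fixed-axis compound train [2-stage, 476/2067 wanted]
target = 476/2067 in lowest terms: an exact hit needs N1·N3 = k·476 and N2·N4 = k·2067 for one integer k, every count in [12, 96]; additionally prefer no 1:1 stage (N1 ≠ N2, N3 ≠ N4)
k = 1: N1·N3 = 476 = 14·34, N2·N4 = 2067 = 39·53
achieved = 14·34/(39·53) = 476/2067; |achieved − target| = 0 ≤ 119/51675 ✓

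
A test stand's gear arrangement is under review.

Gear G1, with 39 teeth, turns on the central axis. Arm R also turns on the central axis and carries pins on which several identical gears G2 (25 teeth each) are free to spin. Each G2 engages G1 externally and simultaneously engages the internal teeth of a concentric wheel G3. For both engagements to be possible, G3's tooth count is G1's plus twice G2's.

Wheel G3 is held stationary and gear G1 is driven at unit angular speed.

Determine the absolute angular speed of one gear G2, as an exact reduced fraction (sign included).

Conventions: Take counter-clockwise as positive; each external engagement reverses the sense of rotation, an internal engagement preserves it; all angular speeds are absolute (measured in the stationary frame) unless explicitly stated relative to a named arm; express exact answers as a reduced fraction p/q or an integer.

-39/50

topology: planetary set — G1 39T / G2 25T / G3 89T, arm = carrier (Willis)
ring teeth: 39 + 2·25 = 89
39(ω_sun−ω_arm) = −89(ω_ring−ω_arm),  ω_ring = 0, ω_sun = 1
39(1−ω_arm) = −89(0−ω_arm)  ⇒  128·ω_arm = 39  ⇒  ω_arm = 39/128
sun–planet mesh: 39·(1−39/128) = −25·(ω_p−ω_arm)  ⇒  ω_p−ω_arm = -3471/3200
ω_p = 39/128 − 3471/3200 = -39/50
exact speed ratio = -39/50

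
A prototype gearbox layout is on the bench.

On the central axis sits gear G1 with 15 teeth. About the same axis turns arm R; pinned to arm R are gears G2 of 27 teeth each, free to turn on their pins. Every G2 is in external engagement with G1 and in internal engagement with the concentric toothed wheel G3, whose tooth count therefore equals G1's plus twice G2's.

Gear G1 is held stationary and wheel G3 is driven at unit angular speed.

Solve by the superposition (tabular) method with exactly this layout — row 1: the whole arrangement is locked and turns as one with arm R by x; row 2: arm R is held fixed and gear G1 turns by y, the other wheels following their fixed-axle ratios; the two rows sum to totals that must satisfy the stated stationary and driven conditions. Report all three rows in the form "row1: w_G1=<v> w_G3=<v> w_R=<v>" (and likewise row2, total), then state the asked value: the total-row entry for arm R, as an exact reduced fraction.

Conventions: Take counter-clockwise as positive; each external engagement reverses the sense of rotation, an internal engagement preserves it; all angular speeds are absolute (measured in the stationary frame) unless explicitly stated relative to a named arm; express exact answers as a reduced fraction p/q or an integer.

planetary set (15T centre, 27T on arm, 69T internal) — Willis relation
superposition row 1 [locked train]: every member turns x
row 2: sun turns y, ring = −(15/69)·y, arm 0
boundary: total ω_sun = x + y = 0 and total ω_ring = x − (15/69)·y = 1  ⇒  y = -23/28, x = 23/28
row 2 ring = −(15/69)·(-23/28) = 5/28
totals (row 1 + row 2): sun 23/28 + (-23/28) = 0, ring 23/28 + 5/28 = 1, arm 23/28 + 0 = 23/28
asked cell (total, arm) = 23/28

row1: w_G1=23/28 w_G3=23/28 w_R=23/28
row2: w_G1=-23/28 w_G3=5/28 w_R=0
total: w_G1=0 w_G3=1 w_R=23/28
asked value: 23/28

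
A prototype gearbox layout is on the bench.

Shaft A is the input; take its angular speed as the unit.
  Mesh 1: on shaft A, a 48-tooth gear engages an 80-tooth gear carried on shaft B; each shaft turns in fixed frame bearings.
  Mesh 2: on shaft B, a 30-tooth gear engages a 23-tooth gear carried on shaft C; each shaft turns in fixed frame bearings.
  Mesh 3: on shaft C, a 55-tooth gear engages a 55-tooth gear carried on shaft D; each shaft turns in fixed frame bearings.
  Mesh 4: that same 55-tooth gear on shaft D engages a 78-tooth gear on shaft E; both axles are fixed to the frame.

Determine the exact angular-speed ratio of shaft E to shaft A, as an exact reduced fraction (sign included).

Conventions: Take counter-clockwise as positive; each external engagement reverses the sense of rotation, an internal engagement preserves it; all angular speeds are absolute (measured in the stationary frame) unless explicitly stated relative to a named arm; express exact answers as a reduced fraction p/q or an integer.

class = fixed-axis compound train [4 meshes; 4 ratios multiply, 4 sense flips]
mesh 1 [48T→80T]: running ratio 3/5, sense −
mesh 2 [30T→23T]: running ratio 18/23, sense +
mesh 3 [55T→55T]: running ratio 18/23, sense −
mesh 4 [55T→78T]: running ratio 165/299, sense +
ω_out/ω_in = 165/299

165/299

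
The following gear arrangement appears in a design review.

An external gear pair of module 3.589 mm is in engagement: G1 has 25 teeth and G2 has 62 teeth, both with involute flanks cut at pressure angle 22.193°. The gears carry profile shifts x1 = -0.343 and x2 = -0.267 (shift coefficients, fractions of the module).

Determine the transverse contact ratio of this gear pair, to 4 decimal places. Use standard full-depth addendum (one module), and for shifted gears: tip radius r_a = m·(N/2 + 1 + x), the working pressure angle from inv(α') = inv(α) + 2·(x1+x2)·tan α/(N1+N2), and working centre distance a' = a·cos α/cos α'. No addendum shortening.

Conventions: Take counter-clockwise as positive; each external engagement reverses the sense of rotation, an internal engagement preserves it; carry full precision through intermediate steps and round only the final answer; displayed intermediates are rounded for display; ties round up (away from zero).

single-mesh involute tooth geometry (25T engaging 62T at module 3.589)
base radii: r_b1 = 41.538940, r_b2 = 103.016571
tip radii: r_a1 = 47.220473, r_a2 = 113.889737
inv(α') = inv(22.193°) + 2·(-0.343-0.267)·tan α/(25+62) = 0.01488833  ⇒  α' = 19.99305°
a' = a·cos α / cos α' = 156.1215·cos 22.193°/cos 19.99305° = 153.825975
action lengths: √(r_a1²−r_b1²) = 22.456392, √(r_a2²−r_b2²) = 48.563962
base pitch p_b = π·m·cos α = 10.439874
CR = (22.456392 + 48.563962 − 153.825975·sin 19.99305°)/10.439874 = 1.764992
contact ratio ≈ 1.7650

1.7650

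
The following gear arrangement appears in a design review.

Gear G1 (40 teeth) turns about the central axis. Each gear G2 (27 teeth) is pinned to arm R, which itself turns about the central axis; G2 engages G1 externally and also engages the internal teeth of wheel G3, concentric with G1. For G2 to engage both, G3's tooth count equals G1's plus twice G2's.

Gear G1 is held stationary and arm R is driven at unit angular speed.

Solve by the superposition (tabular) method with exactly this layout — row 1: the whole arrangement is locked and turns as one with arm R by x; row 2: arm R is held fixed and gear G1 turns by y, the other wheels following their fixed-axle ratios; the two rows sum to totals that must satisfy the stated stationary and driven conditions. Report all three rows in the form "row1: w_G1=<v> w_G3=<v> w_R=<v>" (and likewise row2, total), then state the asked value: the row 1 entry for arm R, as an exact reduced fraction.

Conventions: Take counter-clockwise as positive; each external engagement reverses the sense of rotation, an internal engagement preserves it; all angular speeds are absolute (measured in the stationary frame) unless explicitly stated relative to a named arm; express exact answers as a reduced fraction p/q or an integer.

row1: w_G1=1 w_G3=1 w_R=1
row2: w_G1=-1 w_G3=20/47 w_R=0
total: w_G1=0 w_G3=67/47 w_R=1
asked value: 1

class = planetary set [G3 = 40+2·27 = 94; Willis about the carrier]
row 1 — lock + rotate with arm: ω_sun = ω_ring = ω_arm = x
row 2: sun turns y, ring = −(40/94)·y, arm 0
boundary: total ω_sun = x + y = 0 and total ω_arm = x = 1  ⇒  y = -1, x = 1
row 2 ring = −(40/94)·(-1) = 20/47
totals (row 1 + row 2): sun 1 + (-1) = 0, ring 1 + 20/47 = 67/47, arm 1 + 0 = 1
asked cell (row1, arm) = 1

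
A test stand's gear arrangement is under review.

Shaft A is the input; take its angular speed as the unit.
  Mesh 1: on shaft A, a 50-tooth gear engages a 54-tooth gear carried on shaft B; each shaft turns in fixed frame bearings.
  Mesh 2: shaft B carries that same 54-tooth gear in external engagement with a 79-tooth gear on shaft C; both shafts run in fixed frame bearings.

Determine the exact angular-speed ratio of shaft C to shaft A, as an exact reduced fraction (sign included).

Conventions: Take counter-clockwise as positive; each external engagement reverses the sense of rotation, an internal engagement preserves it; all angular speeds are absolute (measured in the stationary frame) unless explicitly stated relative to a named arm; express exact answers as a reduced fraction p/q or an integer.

class = fixed-axis compound train [2 meshes; 2 ratios multiply, 2 sense flips]
mesh 1 [50T→54T]: running ratio 25/27, sense −
mesh 2 [54T→79T]: running ratio 50/79, sense +
ω_out/ω_in = 50/79

50/79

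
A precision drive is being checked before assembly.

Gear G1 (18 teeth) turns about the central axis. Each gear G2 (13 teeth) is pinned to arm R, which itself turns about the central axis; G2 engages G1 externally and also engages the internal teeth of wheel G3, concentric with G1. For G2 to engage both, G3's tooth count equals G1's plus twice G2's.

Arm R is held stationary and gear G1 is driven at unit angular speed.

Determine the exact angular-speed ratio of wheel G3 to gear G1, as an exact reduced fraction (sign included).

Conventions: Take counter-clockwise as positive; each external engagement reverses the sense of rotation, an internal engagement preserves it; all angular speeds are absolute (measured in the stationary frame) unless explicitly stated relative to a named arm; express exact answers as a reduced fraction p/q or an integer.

-9/22

recognized (axles ride arm R): planetary set, 18/13/44 teeth
ring teeth: 18 + 2·13 = 44
18(ω_sun−ω_arm) = −44(ω_ring−ω_arm),  ω_arm = 0, ω_sun = 1
ω_ring = 0 − (18/44)(1−0) = -9/22
ω_out/ω_in = -9/22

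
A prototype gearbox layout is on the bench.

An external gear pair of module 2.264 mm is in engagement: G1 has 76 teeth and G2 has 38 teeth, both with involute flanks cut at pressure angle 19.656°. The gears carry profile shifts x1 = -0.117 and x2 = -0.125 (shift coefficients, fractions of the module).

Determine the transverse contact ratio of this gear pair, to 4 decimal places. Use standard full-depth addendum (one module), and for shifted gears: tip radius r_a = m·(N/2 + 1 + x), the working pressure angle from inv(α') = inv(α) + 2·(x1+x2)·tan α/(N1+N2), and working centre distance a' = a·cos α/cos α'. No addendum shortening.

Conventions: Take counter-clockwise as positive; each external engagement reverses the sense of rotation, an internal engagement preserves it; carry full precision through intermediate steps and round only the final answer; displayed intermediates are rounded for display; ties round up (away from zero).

recognized (one external pair, fixed centres): single-mesh tooth geometry, m = 2.264, N1 = 76, N2 = 38
base radii: r_b1 = 81.018841, r_b2 = 40.509421
tip radii: r_a1 = 88.031112, r_a2 = 44.997000
inv(α') = inv(19.656°) + 2·(-0.117-0.125)·tan α/(76+38) = 0.01260729  ⇒  α' = 18.94777°
a' = a·cos α / cos α' = 129.0480·cos 19.656°/cos 18.94777° = 128.490523
action lengths: √(r_a1²−r_b1²) = 34.429988, √(r_a2²−r_b2²) = 19.588692
base pitch p_b = π·m·cos α = 6.698110
CR = (34.429988 + 19.588692 − 128.490523·sin 18.94777°)/6.698110 = 1.835896
contact ratio ≈ 1.8359

1.8359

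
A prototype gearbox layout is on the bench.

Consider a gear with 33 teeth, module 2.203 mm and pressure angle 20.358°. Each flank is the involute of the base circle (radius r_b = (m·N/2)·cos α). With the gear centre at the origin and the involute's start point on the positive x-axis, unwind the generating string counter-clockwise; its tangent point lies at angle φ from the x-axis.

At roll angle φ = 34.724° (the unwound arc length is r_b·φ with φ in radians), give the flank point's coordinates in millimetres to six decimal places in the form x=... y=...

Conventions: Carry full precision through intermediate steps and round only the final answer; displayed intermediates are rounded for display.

x=39.774464 y=2.436975

topology: single-mesh involute geometry — m = 2.203, N = 33
pitch radius r_p = m·N/2 = 2.203·33/2 = 36.349500
base radius r_b = r_p·cos α = 36.349500·cos 20.358° = 34.079010
roll angle φ = 34.724° = 0.60604813 rad
x = r_b·(cos φ + φ·sin φ) = 39.774464
y = r_b·(sin φ − φ·cos φ) = 2.436975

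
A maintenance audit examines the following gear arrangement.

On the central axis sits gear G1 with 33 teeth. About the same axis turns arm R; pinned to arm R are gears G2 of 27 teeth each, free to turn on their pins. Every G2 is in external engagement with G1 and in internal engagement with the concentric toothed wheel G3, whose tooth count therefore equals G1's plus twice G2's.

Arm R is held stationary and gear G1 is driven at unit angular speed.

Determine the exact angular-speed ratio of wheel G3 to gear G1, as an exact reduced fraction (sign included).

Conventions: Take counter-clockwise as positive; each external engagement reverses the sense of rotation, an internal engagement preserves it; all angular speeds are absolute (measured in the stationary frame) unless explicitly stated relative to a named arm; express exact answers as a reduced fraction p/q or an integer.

topology: planetary set — G1 33T / G2 27T / G3 87T, arm = carrier (Willis)
ring teeth: 33 + 2·27 = 87
33(ω_sun−ω_arm) = −87(ω_ring−ω_arm),  ω_arm = 0, ω_sun = 1
ω_ring = 0 − (33/87)(1−0) = -11/29
ω_out/ω_in = -11/29

-11/29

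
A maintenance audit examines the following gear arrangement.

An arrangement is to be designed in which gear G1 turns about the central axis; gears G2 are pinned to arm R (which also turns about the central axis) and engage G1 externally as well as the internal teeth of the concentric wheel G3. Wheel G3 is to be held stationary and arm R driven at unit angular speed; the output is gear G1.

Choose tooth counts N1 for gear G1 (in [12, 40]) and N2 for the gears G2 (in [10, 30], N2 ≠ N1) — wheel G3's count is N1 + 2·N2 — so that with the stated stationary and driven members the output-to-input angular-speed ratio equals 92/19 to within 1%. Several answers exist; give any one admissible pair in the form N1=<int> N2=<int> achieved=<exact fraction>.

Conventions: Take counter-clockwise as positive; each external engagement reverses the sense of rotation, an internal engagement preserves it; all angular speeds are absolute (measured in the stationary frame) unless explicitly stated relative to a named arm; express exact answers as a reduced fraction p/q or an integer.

N1=19 N2=27 achieved=92/19

design class (target 92/19): planetary set
Willis with ω_ring = 0: ω_sun/ω_arm = (N1+N3)/N1; set equal to 92/19  ⇒  N3/N1 = 92/19 − 1 = 73/19
N3 = N1 + 2·N2  ⇒  N2/N1 = (N3/N1 − 1)/2 = (73/19 − 1)/2 = 27/19
smallest multiple with N1 ≥ 12 and N2 ≥ 10: k = 1  ⇒  N1 = 1·19 = 19, N2 = 1·27 = 27 (N1 ≤ 40, N2 ≤ 30, N2 ≠ N1 ✓), N3 = 19 + 2·27 = 73
check: (N1+N3)/N1 with N1 = 19, N3 = 73 gives 92/19; |achieved − target| = 0 ≤ 23/475 ✓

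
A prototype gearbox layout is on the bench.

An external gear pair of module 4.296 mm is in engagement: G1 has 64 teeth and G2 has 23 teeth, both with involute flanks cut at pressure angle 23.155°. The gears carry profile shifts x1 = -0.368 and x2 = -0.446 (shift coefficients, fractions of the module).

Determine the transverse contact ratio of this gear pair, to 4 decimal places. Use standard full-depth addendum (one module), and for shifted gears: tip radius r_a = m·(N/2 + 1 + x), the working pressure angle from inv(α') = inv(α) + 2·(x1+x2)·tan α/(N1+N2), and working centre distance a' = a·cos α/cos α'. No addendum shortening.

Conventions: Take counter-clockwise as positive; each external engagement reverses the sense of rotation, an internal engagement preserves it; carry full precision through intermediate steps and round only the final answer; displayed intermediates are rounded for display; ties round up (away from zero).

recognized (one external pair, fixed centres): single-mesh tooth geometry, m = 4.296, N1 = 64, N2 = 23
base radii: r_b1 = 126.397868, r_b2 = 45.424234
tip radii: r_a1 = 140.187072, r_a2 = 51.783984
inv(α') = inv(23.155°) + 2·(-0.368-0.446)·tan α/(64+23) = 0.01553734  ⇒  α' = 20.26978°
a' = a·cos α / cos α' = 186.8760·cos 23.155°/cos 20.26978° = 183.165194
action lengths: √(r_a1²−r_b1²) = 60.629976, √(r_a2²−r_b2²) = 24.864030
base pitch p_b = π·m·cos α = 12.409082
CR = (60.629976 + 24.864030 − 183.165194·sin 20.26978°)/12.409082 = 1.775964
contact ratio ≈ 1.7760

1.7760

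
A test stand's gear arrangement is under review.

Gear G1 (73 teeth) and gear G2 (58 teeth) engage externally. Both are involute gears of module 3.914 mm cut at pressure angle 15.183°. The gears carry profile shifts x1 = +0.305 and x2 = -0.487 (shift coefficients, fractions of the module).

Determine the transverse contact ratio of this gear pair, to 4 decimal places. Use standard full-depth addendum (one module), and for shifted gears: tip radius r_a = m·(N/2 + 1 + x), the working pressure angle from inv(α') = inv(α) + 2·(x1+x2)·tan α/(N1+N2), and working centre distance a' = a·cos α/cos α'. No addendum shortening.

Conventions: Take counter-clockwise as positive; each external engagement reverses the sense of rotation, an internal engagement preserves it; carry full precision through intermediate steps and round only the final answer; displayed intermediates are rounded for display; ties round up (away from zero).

recognized (one external pair, fixed centres): single-mesh tooth geometry, m = 3.914, N1 = 73, N2 = 58
base radii: r_b1 = 137.874329, r_b2 = 109.543987
tip radii: r_a1 = 147.968770, r_a2 = 115.513882
inv(α') = inv(15.183°) + 2·(+0.305-0.487)·tan α/(73+58) = 0.00562801  ⇒  α' = 14.57089°
a' = a·cos α / cos α' = 256.3670·cos 15.183°/cos 14.57089° = 255.640447
action lengths: √(r_a1²−r_b1²) = 53.716164, √(r_a2²−r_b2²) = 36.654765
base pitch p_b = π·m·cos α = 11.866986
CR = (53.716164 + 36.654765 − 255.640447·sin 14.57089°)/11.866986 = 2.195799
contact ratio ≈ 2.1958

2.1958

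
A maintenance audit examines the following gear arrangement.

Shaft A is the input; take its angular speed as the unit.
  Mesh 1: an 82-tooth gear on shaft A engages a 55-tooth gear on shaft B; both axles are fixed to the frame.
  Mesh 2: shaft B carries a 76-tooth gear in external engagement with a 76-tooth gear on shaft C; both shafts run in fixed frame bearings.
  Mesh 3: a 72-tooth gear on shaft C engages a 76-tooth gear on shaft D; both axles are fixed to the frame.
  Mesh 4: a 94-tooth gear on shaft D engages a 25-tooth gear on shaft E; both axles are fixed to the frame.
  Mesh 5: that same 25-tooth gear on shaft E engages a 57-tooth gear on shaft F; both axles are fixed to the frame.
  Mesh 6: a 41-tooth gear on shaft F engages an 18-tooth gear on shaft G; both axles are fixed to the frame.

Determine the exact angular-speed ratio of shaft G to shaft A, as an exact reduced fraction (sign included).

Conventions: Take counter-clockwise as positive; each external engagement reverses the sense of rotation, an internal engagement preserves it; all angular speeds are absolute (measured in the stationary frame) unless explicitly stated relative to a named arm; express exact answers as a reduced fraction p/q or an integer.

class = fixed-axis compound train [6 meshes; 6 ratios multiply, 6 sense flips]
mesh 1 [82T→55T]: running ratio 82/55, sense −
mesh 2 [76T→76T]: running ratio 82/55, sense +
mesh 3 [72T→76T]: running ratio 1476/1045, sense −
mesh 4 [94T→25T]: running ratio 138744/26125, sense +
mesh 5 [25T→57T]: running ratio 46248/19855, sense −
mesh 6 [41T→18T]: running ratio 316028/59565, sense +
ω_out/ω_in = 316028/59565

316028/59565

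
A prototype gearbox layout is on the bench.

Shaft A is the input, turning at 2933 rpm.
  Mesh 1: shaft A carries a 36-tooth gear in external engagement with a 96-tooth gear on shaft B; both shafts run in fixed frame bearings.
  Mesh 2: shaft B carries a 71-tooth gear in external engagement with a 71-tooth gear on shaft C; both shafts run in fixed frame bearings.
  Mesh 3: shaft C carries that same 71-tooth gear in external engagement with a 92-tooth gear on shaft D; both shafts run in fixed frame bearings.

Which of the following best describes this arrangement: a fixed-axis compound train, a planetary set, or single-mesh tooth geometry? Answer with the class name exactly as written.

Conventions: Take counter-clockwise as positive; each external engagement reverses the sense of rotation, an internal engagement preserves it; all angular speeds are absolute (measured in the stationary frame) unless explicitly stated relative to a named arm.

3-mesh fixed-axis compound train (all bearings frame-fixed)
classification: fixed-axis compound train

fixed-axis compound train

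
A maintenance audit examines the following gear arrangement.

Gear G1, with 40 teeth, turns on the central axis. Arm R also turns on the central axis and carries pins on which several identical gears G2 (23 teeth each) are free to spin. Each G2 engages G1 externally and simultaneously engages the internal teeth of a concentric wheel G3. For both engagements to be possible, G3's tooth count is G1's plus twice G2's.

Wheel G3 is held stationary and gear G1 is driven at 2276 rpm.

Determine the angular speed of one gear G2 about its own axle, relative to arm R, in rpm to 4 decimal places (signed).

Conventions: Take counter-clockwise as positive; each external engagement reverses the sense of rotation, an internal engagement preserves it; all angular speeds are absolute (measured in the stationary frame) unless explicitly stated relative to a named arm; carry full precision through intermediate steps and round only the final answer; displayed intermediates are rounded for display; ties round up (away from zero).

class = planetary set [G3 = 40+2·23 = 86; Willis about the carrier]
normalise by the input: solve with ω_sun = 1, then scale by 2276 rpm
ring teeth: 40 + 2·23 = 86
40(ω_sun−ω_arm) = −86(ω_ring−ω_arm),  ω_ring = 0, ω_sun = 1
40(1−ω_arm) = −86(0−ω_arm)  ⇒  126·ω_arm = 40  ⇒  ω_arm = 20/63
sun–planet mesh: 40·(1−20/63) = −23·(ω_p−ω_arm)  ⇒  ω_p−ω_arm = -1720/1449
scale: ω_p−ω_arm = -1720/1449 × 2276 rpm = -2701.6701 rpm

-2701.6701 rpm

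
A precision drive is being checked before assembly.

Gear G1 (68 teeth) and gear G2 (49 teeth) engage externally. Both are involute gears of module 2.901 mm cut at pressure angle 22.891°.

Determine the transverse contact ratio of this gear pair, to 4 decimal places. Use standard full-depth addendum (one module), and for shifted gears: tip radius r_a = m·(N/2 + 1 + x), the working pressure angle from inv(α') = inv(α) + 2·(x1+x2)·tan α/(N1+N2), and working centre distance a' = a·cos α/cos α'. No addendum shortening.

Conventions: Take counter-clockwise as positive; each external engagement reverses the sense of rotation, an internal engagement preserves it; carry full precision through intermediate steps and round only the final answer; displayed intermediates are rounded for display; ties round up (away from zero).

class = single-mesh tooth geometry [involute pair 68T × 49T, m = 2.901]
base radii: r_b1 = 90.866229, r_b2 = 65.477136
tip radii: r_a1 = 101.535000, r_a2 = 73.975500
no profile shift: α' = α, a' = a
action lengths: √(r_a1²−r_b1²) = 45.306563, √(r_a2²−r_b2²) = 34.425562
base pitch p_b = π·m·cos α = 8.396020
CR = (45.306563 + 34.425562 − 169.708500·sin 22.89100°)/8.396020 = 1.633993
contact ratio ≈ 1.6340

1.6340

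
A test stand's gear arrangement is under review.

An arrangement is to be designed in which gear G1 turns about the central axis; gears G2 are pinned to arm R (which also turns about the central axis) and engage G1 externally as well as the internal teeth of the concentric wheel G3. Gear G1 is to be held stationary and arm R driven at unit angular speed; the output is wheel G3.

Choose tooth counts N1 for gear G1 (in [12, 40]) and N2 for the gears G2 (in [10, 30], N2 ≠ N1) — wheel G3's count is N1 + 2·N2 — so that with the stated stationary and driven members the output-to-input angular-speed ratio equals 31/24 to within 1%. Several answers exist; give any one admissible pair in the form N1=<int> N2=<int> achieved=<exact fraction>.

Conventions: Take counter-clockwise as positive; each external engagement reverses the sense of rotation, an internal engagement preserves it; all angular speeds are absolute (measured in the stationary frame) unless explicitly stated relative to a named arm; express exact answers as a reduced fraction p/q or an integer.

class = planetary set [ratio 31/24 wanted; Willis about the carrier]
Willis with ω_sun = 0: ω_ring/ω_arm = (N1+N3)/N3; set equal to 31/24  ⇒  N3/N1 = 1/(31/24 − 1) = 24/7
N3 = N1 + 2·N2  ⇒  N2/N1 = (N3/N1 − 1)/2 = (24/7 − 1)/2 = 17/14
smallest multiple with N1 ≥ 12 and N2 ≥ 10: k = 1  ⇒  N1 = 1·14 = 14, N2 = 1·17 = 17 (N1 ≤ 40, N2 ≤ 30, N2 ≠ N1 ✓), N3 = 14 + 2·17 = 48
check: (N1+N3)/N3 with N1 = 14, N3 = 48 gives 31/24; |achieved − target| = 0 ≤ 31/2400 ✓

N1=14 N2=17 achieved=31/24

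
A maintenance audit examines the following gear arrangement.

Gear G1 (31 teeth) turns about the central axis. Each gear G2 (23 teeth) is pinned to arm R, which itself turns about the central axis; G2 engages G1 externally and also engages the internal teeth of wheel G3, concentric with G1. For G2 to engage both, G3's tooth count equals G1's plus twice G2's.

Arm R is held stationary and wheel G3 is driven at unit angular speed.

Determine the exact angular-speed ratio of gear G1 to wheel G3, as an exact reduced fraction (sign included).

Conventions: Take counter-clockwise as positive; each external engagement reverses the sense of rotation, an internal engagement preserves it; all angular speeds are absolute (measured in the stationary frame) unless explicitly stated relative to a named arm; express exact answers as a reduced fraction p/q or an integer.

topology: planetary set — G1 31T / G2 23T / G3 77T, arm = carrier (Willis)
ring teeth: 31 + 2·23 = 77
31(ω_sun−ω_arm) = −77(ω_ring−ω_arm),  ω_arm = 0, ω_ring = 1
ω_sun = 0 − (77/31)(1−0) = -77/31
ω_out/ω_in = -77/31

-77/31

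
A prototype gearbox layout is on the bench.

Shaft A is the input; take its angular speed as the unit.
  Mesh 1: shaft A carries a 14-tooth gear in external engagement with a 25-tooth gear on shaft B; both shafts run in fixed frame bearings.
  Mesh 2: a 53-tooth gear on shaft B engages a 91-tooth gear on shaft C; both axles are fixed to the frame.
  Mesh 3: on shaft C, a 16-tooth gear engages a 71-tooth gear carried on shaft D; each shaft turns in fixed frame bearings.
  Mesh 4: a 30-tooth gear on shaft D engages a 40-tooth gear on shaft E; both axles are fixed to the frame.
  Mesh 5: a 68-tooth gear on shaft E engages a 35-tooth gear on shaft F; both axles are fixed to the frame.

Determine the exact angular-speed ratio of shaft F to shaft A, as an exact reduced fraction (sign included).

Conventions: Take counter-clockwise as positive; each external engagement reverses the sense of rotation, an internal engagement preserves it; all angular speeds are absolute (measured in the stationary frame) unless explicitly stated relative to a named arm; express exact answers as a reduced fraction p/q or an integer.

-86496/807625

class = fixed-axis compound train [5 meshes; 5 ratios multiply, 5 sense flips]
mesh 1 [14T→25T]: running ratio 14/25, sense −
mesh 2 [53T→91T]: running ratio 106/325, sense +
mesh 3 [16T→71T]: running ratio 1696/23075, sense −
mesh 4 [30T→40T]: running ratio 1272/23075, sense +
mesh 5 [68T→35T]: running ratio 86496/807625, sense −
ω_out/ω_in = -86496/807625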